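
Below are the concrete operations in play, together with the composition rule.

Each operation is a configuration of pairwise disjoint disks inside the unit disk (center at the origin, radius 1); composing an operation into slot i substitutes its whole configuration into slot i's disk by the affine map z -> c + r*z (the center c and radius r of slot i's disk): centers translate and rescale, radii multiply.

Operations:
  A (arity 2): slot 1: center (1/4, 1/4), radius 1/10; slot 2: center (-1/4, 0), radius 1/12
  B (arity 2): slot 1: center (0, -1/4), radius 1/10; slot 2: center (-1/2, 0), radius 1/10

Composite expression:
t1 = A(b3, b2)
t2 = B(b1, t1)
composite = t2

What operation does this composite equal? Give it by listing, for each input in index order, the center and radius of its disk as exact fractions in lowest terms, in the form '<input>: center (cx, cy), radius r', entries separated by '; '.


Nesting under B composes maps z -> c + r*z down each b-path.
tracing b1 down its 1-map path: center (0, -1/4), radius 1/10
tracing b3 down its 2-map path: center (-19/40, 1/40), radius 1/100
tracing b2 down its 2-map path: center (-21/40, 0), radius 1/120

b1: center (0, -1/4), radius 1/10; b2: center (-21/40, 0), radius 1/120; b3: center (-19/40, 1/40), radius 1/100


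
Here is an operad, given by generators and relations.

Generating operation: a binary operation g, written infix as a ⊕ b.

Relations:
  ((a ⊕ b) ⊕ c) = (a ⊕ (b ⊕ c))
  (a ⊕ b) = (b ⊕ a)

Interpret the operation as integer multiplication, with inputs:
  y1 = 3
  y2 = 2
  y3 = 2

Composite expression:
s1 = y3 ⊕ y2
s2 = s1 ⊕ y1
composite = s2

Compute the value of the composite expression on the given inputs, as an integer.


12

(y3 ⊕ y2) = 4
((y3 ⊕ y2) ⊕ y1) = 12


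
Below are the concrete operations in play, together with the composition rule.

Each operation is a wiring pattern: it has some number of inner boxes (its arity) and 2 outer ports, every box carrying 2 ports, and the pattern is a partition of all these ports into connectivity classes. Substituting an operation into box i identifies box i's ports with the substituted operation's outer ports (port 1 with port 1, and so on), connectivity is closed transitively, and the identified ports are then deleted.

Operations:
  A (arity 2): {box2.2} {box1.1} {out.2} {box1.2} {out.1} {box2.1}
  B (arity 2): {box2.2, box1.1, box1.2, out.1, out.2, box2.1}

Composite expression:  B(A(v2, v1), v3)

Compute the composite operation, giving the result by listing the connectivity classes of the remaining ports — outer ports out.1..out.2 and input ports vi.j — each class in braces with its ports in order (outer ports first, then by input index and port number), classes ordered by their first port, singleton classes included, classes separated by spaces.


{out.1, out.2, v3.1, v3.2} {v1.1} {v1.2} {v2.1} {v2.2}

Reachability decides: close wires over B-identified ports.
composing A on (v2, v1), with out.j its own outer ports: {out.1} {out.2} {v1.1} {v1.2} {v2.1} {v2.2}
composing B on (v2, v1, v3), with out.j its own outer ports: {out.1, out.2, v3.1, v3.2} {v1.1} {v1.2} {v2.1} {v2.2}


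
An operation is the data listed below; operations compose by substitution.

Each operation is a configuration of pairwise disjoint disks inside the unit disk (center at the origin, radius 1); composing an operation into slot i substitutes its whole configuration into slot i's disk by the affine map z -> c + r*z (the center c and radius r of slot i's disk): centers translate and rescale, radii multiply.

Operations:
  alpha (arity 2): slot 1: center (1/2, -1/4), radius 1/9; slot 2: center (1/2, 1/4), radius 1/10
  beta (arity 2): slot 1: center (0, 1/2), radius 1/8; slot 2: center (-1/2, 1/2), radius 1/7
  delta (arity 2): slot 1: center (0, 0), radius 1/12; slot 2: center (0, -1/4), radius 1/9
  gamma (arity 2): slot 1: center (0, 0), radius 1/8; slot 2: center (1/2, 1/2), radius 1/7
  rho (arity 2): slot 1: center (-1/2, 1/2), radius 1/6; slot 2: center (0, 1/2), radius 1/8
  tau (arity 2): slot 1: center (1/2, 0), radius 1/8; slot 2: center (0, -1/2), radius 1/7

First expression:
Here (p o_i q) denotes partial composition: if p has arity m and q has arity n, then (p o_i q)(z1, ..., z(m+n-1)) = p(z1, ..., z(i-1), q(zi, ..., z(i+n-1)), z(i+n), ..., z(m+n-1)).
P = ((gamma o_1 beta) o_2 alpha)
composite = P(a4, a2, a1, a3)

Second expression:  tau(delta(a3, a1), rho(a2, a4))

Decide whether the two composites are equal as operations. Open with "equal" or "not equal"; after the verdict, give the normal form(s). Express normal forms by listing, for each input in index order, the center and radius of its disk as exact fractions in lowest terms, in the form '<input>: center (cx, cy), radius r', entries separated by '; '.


not equal; the first gives a1: center (-3/56, 15/224), radius 1/560; a2: center (-3/56, 13/224), radius 1/504; a3: center (1/2, 1/2), radius 1/7; a4: center (0, 1/16), radius 1/64 and the second a1: center (1/2, -1/32), radius 1/72; a2: center (-1/14, -3/7), radius 1/42; a3: center (1/2, 0), radius 1/96; a4: center (0, -3/7), radius 1/56

In normal form, the first expression is a1: center (-3/56, 15/224), radius 1/560; a2: center (-3/56, 13/224), radius 1/504; a3: center (1/2, 1/2), radius 1/7; a4: center (0, 1/16), radius 1/64
In normal form, the second expression is a1: center (1/2, -1/32), radius 1/72; a2: center (-1/14, -3/7), radius 1/42; a3: center (1/2, 0), radius 1/96; a4: center (0, -3/7), radius 1/56
Different reductions; not equal.


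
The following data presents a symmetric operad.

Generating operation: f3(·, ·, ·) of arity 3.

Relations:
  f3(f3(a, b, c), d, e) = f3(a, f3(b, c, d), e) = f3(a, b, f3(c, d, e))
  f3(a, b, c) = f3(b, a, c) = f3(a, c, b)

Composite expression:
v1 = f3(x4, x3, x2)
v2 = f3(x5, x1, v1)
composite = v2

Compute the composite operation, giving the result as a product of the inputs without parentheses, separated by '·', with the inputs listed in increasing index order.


x1 · x2 · x3 · x4 · x5

Any arrangement under f3 is one operation, so sort the x-inputs.
f3(x4, x3, x2) spells out as x4 · x3 · x2
f3(x5, x1, f3(x4, x3, x2)) spells out as x5 · x1 · x4 · x3 · x2
the factors in increasing index order: x1 · x2 · x3 · x4 · x5


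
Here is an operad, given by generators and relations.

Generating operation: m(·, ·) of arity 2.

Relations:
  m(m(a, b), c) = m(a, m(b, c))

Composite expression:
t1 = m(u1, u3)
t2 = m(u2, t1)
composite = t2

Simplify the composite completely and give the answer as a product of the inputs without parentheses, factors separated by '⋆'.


u2 ⋆ u1 ⋆ u3

Key point: m is associative — brackets drop, the u-order remains.
m(u1, u3) reduces to u1 ⋆ u3
m(u2, m(u1, u3)) reduces to u2 ⋆ u1 ⋆ u3


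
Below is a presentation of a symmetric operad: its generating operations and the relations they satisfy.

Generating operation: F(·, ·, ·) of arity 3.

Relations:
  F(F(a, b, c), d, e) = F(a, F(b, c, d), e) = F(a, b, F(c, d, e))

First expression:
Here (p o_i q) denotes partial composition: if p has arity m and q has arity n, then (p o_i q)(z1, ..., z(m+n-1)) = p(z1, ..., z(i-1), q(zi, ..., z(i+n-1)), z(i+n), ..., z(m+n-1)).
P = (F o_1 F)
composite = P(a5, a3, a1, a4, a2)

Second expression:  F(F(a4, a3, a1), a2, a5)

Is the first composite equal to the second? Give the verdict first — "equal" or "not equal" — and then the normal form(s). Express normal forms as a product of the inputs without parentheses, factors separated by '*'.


The first expression reduces to a5 * a3 * a1 * a4 * a2
The second expression reduces to a4 * a3 * a1 * a2 * a5
The forms do not match — not equal.

not equal; first: a5 * a3 * a1 * a4 * a2; second: a4 * a3 * a1 * a2 * a5


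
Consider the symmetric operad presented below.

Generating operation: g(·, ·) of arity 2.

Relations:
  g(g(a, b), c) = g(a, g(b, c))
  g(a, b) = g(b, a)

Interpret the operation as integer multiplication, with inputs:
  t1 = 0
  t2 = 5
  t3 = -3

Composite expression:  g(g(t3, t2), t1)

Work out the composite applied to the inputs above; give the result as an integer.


g(t3, t2) = -15
g(g(t3, t2), t1) = 0

0


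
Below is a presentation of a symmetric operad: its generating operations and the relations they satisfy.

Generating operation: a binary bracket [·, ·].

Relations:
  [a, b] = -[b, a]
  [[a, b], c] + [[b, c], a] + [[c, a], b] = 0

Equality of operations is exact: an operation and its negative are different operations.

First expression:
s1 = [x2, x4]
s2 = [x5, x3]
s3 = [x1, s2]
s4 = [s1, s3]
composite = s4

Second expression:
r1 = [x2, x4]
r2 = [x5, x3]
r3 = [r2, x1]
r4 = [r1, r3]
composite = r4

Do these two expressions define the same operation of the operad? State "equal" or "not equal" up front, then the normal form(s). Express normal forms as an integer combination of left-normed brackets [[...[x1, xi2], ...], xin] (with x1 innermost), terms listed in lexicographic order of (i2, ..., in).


Reducing the first expression gives [[[[x1, x3], x5], x2], x4] - [[[[x1, x3], x5], x4], x2] - [[[[x1, x5], x3], x2], x4] + [[[[x1, x5], x3], x4], x2]
Reducing the second expression gives -[[[[x1, x3], x5], x2], x4] + [[[[x1, x3], x5], x4], x2] + [[[[x1, x5], x3], x2], x4] - [[[[x1, x5], x3], x4], x2]
The normal forms differ: not equal.

not equal; the first gives [[[[x1, x3], x5], x2], x4] - [[[[x1, x3], x5], x4], x2] - [[[[x1, x5], x3], x2], x4] + [[[[x1, x5], x3], x4], x2] and the second -[[[[x1, x3], x5], x2], x4] + [[[[x1, x3], x5], x4], x2] + [[[[x1, x5], x3], x2], x4] - [[[[x1, x5], x3], x4], x2]


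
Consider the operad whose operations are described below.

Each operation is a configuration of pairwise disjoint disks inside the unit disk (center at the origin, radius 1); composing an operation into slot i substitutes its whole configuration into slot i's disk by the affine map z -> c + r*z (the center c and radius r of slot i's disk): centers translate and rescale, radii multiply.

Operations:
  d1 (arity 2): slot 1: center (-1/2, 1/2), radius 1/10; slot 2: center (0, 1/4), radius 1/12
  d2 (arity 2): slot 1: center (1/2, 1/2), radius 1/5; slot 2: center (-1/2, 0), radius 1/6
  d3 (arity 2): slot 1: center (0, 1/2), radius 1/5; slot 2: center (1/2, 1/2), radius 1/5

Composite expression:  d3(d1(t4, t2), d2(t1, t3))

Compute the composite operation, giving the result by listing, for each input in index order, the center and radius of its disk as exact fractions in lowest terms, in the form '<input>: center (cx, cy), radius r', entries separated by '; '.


Follow each t-input down from d3: c' goes to c + r*c', radius to r*r'.
t4: after 2 affine steps, its disk has center (-1/10, 3/5), radius 1/50
t2: after 2 affine steps, its disk has center (0, 11/20), radius 1/60
t1: after 2 affine steps, its disk has center (3/5, 3/5), radius 1/25
t3: after 2 affine steps, its disk has center (2/5, 1/2), radius 1/30

t1: center (3/5, 3/5), radius 1/25; t2: center (0, 11/20), radius 1/60; t3: center (2/5, 1/2), radius 1/30; t4: center (-1/10, 3/5), radius 1/50


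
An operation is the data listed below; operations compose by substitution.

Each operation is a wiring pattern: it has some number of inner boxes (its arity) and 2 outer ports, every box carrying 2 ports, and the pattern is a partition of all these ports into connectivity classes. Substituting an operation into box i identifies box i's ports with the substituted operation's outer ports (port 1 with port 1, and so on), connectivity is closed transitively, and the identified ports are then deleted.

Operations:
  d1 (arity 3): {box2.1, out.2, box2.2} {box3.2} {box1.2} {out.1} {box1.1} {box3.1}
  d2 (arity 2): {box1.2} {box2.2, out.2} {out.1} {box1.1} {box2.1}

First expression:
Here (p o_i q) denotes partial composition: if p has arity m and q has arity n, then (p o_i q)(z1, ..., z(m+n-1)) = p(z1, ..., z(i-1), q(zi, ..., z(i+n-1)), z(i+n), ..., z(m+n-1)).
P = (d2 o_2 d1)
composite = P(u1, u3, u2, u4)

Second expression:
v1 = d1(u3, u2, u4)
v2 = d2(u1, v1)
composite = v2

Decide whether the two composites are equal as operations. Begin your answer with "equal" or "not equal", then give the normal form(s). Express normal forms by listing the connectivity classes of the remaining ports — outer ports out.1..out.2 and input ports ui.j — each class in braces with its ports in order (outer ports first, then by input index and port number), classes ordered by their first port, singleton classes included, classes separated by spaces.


equal: each reduces to {out.1} {out.2, u2.1, u2.2} {u1.1} {u1.2} {u3.1} {u3.2} {u4.1} {u4.2}

The first expression, normalized: {out.1} {out.2, u2.1, u2.2} {u1.1} {u1.2} {u3.1} {u3.2} {u4.1} {u4.2}
The second expression, normalized: {out.1} {out.2, u2.1, u2.2} {u1.1} {u1.2} {u3.1} {u3.2} {u4.1} {u4.2}
Identical normal forms: equal.


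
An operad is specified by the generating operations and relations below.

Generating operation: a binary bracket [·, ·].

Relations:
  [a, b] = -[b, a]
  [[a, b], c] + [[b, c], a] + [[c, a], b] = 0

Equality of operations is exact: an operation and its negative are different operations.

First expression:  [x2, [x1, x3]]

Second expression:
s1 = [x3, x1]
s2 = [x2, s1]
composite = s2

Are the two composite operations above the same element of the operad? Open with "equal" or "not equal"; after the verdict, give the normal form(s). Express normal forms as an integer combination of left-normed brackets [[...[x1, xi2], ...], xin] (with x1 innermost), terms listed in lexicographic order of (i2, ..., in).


not equal; first: -[[x1, x3], x2]; second: [[x1, x3], x2]

The first expression, normalized: -[[x1, x3], x2]
The second expression, normalized: [[x1, x3], x2]
They disagree, so not equal.


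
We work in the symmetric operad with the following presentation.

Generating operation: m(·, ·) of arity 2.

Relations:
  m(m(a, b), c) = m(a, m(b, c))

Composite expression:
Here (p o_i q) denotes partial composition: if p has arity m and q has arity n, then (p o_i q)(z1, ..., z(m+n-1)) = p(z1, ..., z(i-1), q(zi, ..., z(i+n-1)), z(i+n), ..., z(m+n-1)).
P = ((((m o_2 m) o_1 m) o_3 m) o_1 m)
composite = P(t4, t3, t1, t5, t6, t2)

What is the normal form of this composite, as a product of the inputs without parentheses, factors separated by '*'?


All parenthesizations of m agree; list the t-inputs left to right.
m(t4, t3) spells out as t4 * t3
m(m(t4, t3), t1) spells out as t4 * t3 * t1
m(t5, t6) spells out as t5 * t6
m(m(t5, t6), t2) spells out as t5 * t6 * t2
m(m(m(t4, t3), t1), m(m(t5, t6), t2)) spells out as t4 * t3 * t1 * t5 * t6 * t2

t4 * t3 * t1 * t5 * t6 * t2


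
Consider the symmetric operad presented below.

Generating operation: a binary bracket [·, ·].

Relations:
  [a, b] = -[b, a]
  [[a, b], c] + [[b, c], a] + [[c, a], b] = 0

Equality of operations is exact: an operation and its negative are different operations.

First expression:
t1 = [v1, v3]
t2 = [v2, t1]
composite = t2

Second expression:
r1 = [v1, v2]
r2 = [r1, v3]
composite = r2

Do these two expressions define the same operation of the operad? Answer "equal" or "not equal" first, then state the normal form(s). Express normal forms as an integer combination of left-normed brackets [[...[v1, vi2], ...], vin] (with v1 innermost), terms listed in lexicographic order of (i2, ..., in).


The first composite normalizes to -[[v1, v3], v2]
The second composite normalizes to [[v1, v2], v3]
The forms do not match — not equal.

not equal; the first gives -[[v1, v3], v2] and the second [[v1, v2], v3]


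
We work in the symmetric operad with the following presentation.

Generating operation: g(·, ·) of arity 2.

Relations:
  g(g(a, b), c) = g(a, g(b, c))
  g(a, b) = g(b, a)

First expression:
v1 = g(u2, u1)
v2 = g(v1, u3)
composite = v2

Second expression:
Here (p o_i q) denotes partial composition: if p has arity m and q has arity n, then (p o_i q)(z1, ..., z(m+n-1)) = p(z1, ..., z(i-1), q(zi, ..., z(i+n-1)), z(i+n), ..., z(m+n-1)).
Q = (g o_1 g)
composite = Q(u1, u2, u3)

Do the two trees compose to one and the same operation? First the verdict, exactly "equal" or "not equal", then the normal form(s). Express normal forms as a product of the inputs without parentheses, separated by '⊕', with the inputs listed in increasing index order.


The first composite normalizes to u1 ⊕ u2 ⊕ u3
The second composite normalizes to u1 ⊕ u2 ⊕ u3
Identical normal forms: equal.

equal; both compose to u1 ⊕ u2 ⊕ u3


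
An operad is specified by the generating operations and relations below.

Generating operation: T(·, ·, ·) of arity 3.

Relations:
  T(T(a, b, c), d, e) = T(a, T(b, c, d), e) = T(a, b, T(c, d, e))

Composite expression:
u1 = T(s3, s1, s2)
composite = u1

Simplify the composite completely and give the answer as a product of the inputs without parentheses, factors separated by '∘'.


s3 ∘ s1 ∘ s2

Associativity of T dissolves the nesting; only the s-input order survives.
T(s3, s1, s2) linearizes to s3 ∘ s1 ∘ s2


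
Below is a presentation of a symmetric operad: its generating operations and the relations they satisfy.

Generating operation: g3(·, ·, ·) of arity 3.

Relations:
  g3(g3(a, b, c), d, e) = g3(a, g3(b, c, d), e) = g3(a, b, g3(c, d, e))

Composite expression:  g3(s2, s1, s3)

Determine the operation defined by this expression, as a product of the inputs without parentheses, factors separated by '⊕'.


s2 ⊕ s1 ⊕ s3

Under associativity of g3, the answer is the s's in reading order.
g3(s2, s1, s3) flattens to s2 ⊕ s1 ⊕ s3


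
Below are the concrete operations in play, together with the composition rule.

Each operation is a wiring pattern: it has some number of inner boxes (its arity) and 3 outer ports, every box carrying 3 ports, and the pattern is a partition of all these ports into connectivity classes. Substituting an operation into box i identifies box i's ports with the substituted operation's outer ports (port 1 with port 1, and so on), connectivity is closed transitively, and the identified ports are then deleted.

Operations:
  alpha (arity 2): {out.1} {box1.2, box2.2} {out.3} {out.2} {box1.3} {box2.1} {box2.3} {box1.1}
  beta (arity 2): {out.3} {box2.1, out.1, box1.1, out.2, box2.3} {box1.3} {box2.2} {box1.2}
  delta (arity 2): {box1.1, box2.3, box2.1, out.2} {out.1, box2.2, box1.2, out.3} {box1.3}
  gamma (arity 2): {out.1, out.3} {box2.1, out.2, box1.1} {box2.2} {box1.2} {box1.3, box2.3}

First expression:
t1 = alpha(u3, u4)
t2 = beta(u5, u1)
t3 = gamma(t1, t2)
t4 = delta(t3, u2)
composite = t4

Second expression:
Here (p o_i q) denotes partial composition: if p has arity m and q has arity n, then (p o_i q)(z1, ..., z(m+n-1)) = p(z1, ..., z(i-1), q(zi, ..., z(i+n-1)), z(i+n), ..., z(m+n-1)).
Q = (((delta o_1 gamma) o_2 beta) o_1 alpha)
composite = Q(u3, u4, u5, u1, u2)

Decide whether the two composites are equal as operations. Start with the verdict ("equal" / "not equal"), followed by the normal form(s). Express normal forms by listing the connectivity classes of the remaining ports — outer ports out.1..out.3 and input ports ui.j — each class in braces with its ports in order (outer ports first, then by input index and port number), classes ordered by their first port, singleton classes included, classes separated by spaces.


equal; both compose to {out.1, out.3, u1.1, u1.3, u2.2, u5.1} {out.2, u2.1, u2.3} {u1.2} {u3.1} {u3.2, u4.2} {u3.3} {u4.1} {u4.3} {u5.2} {u5.3}

The first expression reduces to {out.1, out.3, u1.1, u1.3, u2.2, u5.1} {out.2, u2.1, u2.3} {u1.2} {u3.1} {u3.2, u4.2} {u3.3} {u4.1} {u4.3} {u5.2} {u5.3}
The second expression reduces to {out.1, out.3, u1.1, u1.3, u2.2, u5.1} {out.2, u2.1, u2.3} {u1.2} {u3.1} {u3.2, u4.2} {u3.3} {u4.1} {u4.3} {u5.2} {u5.3}
Identical normal forms: equal.


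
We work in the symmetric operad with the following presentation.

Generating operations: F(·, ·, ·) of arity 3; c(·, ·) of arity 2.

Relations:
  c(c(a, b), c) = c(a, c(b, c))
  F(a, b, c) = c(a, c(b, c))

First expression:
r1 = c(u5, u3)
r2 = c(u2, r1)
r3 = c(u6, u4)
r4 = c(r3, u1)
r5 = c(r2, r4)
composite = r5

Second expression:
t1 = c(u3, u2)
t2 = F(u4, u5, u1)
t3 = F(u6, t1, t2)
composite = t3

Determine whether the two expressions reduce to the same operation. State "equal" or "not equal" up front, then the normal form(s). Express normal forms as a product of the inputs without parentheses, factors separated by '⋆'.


not equal: they reduce to u2 ⋆ u5 ⋆ u3 ⋆ u6 ⋆ u4 ⋆ u1 and u6 ⋆ u3 ⋆ u2 ⋆ u4 ⋆ u5 ⋆ u1


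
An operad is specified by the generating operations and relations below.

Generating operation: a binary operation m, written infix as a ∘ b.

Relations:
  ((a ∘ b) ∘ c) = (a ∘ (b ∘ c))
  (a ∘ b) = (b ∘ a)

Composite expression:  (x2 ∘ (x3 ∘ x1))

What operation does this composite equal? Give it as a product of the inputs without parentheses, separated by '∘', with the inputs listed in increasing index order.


Key point: m commutes, so take the x-inputs in any fixed order.
(x3 ∘ x1) flattens to x3 ∘ x1
(x2 ∘ (x3 ∘ x1)) flattens to x2 ∘ x3 ∘ x1
reordering the factors by index: x1 ∘ x2 ∘ x3

x1 ∘ x2 ∘ x3


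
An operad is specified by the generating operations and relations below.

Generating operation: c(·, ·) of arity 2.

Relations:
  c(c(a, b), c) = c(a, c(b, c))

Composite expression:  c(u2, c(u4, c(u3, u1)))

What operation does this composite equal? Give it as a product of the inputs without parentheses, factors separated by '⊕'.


All parenthesizations of c agree; list the u-inputs left to right.
c(u3, u1) flattens to u3 ⊕ u1
c(u4, c(u3, u1)) flattens to u4 ⊕ u3 ⊕ u1
c(u2, c(u4, c(u3, u1))) flattens to u2 ⊕ u4 ⊕ u3 ⊕ u1

u2 ⊕ u4 ⊕ u3 ⊕ u1


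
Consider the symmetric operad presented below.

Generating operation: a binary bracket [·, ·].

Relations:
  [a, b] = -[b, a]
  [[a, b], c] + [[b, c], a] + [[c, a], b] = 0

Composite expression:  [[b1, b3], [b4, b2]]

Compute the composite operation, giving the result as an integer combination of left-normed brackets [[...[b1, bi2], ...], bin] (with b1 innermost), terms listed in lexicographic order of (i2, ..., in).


Skip Jacobi rewriting: expand, keep b1-initial words, read off terms.
Composite bracket: [[b1, b3], [b4, b2]]
Applying ab - ba throughout gives 8 signed words (2^3 = 8).
Keep just the words that open with b1:
  from b1b3b2b4, sign -1: term -[[[b1, b3], b2], b4]
  from b1b3b4b2, sign +1: term +[[[b1, b3], b4], b2]

-[[[b1, b3], b2], b4] + [[[b1, b3], b4], b2]


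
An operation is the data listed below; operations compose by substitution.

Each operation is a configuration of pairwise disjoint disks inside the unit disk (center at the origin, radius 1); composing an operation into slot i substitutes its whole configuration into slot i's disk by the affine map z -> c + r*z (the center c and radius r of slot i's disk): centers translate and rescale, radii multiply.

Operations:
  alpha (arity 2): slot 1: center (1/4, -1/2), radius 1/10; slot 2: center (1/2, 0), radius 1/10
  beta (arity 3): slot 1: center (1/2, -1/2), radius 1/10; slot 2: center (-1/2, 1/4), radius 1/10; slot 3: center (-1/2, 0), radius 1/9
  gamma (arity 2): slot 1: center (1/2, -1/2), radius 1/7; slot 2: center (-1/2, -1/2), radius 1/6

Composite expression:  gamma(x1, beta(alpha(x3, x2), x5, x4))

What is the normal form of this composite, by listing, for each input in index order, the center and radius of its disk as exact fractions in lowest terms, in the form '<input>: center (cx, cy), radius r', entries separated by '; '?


Below gamma, radii multiply path by path; the x-disk centers shift.
for x1, the 1-step affine chain lands on center (1/2, -1/2), radius 1/7
for x3, the 3-step affine chain lands on center (-33/80, -71/120), radius 1/600
for x2, the 3-step affine chain lands on center (-49/120, -7/12), radius 1/600
for x5, the 2-step affine chain lands on center (-7/12, -11/24), radius 1/60
for x4, the 2-step affine chain lands on center (-7/12, -1/2), radius 1/54

x1: center (1/2, -1/2), radius 1/7; x2: center (-49/120, -7/12), radius 1/600; x3: center (-33/80, -71/120), radius 1/600; x4: center (-7/12, -1/2), radius 1/54; x5: center (-7/12, -11/24), radius 1/60


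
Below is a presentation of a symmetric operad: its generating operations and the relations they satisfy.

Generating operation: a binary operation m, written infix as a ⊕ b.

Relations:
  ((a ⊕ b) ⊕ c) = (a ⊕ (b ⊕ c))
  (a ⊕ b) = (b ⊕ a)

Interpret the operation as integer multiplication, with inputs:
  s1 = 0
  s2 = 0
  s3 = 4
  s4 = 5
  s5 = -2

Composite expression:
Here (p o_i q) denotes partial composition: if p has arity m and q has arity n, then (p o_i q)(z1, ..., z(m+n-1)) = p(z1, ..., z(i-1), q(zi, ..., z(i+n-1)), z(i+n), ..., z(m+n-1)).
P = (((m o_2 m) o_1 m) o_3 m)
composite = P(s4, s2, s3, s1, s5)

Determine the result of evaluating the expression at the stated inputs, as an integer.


0

(s4 ⊕ s2) = 0
(s3 ⊕ s1) = 0
((s3 ⊕ s1) ⊕ s5) = 0
((s4 ⊕ s2) ⊕ ((s3 ⊕ s1) ⊕ s5)) = 0


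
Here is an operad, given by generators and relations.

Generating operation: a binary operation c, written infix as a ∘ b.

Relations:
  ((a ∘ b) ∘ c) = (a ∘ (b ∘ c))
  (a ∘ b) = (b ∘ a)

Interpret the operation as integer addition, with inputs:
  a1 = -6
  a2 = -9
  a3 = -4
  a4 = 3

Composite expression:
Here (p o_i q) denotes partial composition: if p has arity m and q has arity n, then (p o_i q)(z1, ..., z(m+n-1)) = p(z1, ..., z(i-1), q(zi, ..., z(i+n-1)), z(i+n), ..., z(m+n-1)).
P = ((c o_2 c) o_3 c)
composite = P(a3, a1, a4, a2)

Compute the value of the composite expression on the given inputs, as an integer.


(a4 ∘ a2) = -6
(a1 ∘ (a4 ∘ a2)) = -12
(a3 ∘ (a1 ∘ (a4 ∘ a2))) = -16

-16


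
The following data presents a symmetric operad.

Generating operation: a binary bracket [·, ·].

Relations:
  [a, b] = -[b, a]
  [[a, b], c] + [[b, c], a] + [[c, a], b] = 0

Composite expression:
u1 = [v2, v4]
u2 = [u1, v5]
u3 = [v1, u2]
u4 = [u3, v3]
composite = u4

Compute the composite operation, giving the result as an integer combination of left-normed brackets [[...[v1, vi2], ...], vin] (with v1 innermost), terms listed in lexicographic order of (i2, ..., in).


[[[[v1, v2], v4], v5], v3] - [[[[v1, v4], v2], v5], v3] - [[[[v1, v5], v2], v4], v3] + [[[[v1, v5], v4], v2], v3]

Antisymmetry and Jacobi reduce to v1-anchored left-normed brackets.
Composite bracket: [[v1, [[v2, v4], v5]], v3]
Each bracket splits as ab - ba, giving 16 signed words (2^4 = 16).
The v1-initial words carry the normal form:
  the word v1v2v4v5v3 carries sign +1 and contributes +[[[[v1, v2], v4], v5], v3]
  the word v1v4v2v5v3 carries sign -1 and contributes -[[[[v1, v4], v2], v5], v3]
  the word v1v5v2v4v3 carries sign -1 and contributes -[[[[v1, v5], v2], v4], v3]
  the word v1v5v4v2v3 carries sign +1 and contributes +[[[[v1, v5], v4], v2], v3]


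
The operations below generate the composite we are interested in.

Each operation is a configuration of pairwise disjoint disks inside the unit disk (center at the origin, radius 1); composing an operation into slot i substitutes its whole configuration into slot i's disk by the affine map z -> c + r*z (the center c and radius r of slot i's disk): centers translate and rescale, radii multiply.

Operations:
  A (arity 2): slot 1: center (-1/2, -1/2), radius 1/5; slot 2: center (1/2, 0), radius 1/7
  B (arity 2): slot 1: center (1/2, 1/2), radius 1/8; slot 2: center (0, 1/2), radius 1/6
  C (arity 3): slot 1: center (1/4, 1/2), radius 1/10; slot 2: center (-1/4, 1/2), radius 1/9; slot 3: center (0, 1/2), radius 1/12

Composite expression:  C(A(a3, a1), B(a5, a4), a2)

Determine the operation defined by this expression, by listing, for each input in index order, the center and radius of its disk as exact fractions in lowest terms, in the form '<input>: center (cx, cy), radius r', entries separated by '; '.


a1: center (3/10, 1/2), radius 1/70; a2: center (0, 1/2), radius 1/12; a3: center (1/5, 9/20), radius 1/50; a4: center (-1/4, 5/9), radius 1/54; a5: center (-7/36, 5/9), radius 1/72


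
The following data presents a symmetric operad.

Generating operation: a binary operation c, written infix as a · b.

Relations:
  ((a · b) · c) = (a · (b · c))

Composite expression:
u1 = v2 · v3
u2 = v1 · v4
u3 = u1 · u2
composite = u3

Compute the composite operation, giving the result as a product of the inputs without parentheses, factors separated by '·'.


Key point: c is associative — brackets drop, the v-order remains.
(v2 · v3) flattens to v2 · v3
(v1 · v4) flattens to v1 · v4
((v2 · v3) · (v1 · v4)) flattens to v2 · v3 · v1 · v4

v2 · v3 · v1 · v4


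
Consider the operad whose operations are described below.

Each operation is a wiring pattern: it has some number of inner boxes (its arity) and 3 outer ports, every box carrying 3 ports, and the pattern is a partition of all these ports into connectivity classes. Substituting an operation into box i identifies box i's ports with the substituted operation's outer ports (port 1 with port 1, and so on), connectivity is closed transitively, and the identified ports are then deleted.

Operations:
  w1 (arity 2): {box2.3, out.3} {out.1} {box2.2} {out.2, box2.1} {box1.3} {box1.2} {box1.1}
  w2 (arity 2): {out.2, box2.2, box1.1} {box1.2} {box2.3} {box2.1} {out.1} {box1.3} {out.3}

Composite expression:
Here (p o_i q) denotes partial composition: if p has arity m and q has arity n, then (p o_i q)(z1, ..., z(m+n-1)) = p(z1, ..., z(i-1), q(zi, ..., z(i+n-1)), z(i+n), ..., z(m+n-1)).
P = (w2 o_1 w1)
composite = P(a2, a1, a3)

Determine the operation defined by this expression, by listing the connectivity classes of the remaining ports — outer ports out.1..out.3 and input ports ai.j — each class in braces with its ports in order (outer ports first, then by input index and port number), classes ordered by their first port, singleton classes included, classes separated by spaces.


{out.1} {out.2, a3.2} {out.3} {a1.1} {a1.2} {a1.3} {a2.1} {a2.2} {a2.3} {a3.1} {a3.3}

Connectivity passes through glued w2-boundaries; trace each wire chain.
the subtree at w1 composes to {out.1} {out.2, a1.1} {out.3, a1.3} {a1.2} {a2.1} {a2.2} {a2.3} on (a2, a1); out.j = own outer ports
the subtree at w2 composes to {out.1} {out.2, a3.2} {out.3} {a1.1} {a1.2} {a1.3} {a2.1} {a2.2} {a2.3} {a3.1} {a3.3} on (a2, a1, a3); out.j = own outer ports


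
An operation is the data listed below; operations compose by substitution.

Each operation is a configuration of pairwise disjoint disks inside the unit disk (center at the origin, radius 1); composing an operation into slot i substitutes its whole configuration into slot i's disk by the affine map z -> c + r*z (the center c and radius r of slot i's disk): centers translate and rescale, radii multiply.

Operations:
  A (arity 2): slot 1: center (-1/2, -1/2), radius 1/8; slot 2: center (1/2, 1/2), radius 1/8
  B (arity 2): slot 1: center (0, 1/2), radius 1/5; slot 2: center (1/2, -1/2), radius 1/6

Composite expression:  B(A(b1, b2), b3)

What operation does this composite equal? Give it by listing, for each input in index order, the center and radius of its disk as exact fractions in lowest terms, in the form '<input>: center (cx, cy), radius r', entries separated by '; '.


b1: center (-1/10, 2/5), radius 1/40; b2: center (1/10, 3/5), radius 1/40; b3: center (1/2, -1/2), radius 1/6

Affine substitution under B: radii multiply and b-centers shift.
input b1: applying the 2 nested substitutions gives center (-1/10, 2/5), radius 1/40
input b2: applying the 2 nested substitutions gives center (1/10, 3/5), radius 1/40
input b3: applying the 1 nested substitution gives center (1/2, -1/2), radius 1/6


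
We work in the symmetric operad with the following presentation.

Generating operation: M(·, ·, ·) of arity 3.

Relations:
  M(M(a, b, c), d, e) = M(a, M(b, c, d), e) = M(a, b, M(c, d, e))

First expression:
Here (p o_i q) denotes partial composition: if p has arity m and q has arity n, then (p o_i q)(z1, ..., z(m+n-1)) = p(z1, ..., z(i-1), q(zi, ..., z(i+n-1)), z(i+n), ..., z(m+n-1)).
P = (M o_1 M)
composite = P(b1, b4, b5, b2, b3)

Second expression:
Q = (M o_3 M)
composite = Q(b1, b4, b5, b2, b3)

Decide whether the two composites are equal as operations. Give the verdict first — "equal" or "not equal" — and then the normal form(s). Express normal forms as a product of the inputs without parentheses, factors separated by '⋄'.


equal — both sides give b1 ⋄ b4 ⋄ b5 ⋄ b2 ⋄ b3

In normal form, the first expression is b1 ⋄ b4 ⋄ b5 ⋄ b2 ⋄ b3
In normal form, the second expression is b1 ⋄ b4 ⋄ b5 ⋄ b2 ⋄ b3
Identical normal forms: equal.


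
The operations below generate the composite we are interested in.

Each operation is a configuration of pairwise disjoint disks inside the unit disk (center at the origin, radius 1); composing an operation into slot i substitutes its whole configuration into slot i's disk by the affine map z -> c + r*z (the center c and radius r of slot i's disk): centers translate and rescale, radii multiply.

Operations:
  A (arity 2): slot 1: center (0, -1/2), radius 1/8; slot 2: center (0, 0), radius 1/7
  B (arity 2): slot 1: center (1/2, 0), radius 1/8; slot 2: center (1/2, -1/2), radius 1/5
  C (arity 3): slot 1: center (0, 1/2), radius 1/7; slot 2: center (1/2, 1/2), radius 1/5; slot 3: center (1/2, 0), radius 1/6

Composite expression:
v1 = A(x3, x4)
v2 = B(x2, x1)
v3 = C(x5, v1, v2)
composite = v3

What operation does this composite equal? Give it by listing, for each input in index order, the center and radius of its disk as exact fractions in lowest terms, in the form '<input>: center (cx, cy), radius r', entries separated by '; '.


x1: center (7/12, -1/12), radius 1/30; x2: center (7/12, 0), radius 1/48; x3: center (1/2, 2/5), radius 1/40; x4: center (1/2, 1/2), radius 1/35; x5: center (0, 1/2), radius 1/7

Only the slot chain above each x matters under C; compose those maps.
x5: after 1 affine step, its disk has center (0, 1/2), radius 1/7
x3: after 2 affine steps, its disk has center (1/2, 2/5), radius 1/40
x4: after 2 affine steps, its disk has center (1/2, 1/2), radius 1/35
x2: after 2 affine steps, its disk has center (7/12, 0), radius 1/48
x1: after 2 affine steps, its disk has center (7/12, -1/12), radius 1/30


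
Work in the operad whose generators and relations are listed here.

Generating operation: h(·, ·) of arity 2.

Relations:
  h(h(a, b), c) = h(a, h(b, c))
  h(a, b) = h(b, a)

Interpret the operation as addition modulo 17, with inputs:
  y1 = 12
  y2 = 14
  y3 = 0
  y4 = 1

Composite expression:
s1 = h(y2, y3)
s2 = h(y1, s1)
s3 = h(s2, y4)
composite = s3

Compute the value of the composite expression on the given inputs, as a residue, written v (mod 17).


10 (mod 17)

h(y2, y3) = 14
h(y1, h(y2, y3)) = 9
h(h(y1, h(y2, y3)), y4) = 10


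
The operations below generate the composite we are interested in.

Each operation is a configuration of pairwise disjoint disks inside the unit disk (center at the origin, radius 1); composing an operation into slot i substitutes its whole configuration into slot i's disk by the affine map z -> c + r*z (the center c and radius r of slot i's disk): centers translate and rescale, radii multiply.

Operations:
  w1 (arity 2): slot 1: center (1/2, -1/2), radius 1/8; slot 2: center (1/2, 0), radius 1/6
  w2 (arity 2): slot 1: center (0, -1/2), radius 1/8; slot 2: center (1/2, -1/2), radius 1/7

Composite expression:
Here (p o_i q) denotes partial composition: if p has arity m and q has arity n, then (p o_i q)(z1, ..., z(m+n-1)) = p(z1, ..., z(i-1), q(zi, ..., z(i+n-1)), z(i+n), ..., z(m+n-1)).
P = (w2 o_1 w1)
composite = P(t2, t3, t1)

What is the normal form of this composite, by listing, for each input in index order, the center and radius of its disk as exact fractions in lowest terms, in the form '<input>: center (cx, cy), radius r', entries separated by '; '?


t1: center (1/2, -1/2), radius 1/7; t2: center (1/16, -9/16), radius 1/64; t3: center (1/16, -1/2), radius 1/48

Below w2, radii multiply path by path; the t-disk centers shift.
t2: after 2 affine steps, its disk has center (1/16, -9/16), radius 1/64
t3: after 2 affine steps, its disk has center (1/16, -1/2), radius 1/48
t1: after 1 affine step, its disk has center (1/2, -1/2), radius 1/7


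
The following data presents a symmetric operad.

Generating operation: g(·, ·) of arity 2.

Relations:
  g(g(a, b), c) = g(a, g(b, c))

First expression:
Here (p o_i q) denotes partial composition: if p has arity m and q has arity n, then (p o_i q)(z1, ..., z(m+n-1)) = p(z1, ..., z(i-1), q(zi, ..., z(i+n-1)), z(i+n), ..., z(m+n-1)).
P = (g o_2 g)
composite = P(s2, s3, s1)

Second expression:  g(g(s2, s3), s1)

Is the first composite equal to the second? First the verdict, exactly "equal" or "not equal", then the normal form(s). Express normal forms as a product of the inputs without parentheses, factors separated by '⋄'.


equal: each reduces to s2 ⋄ s3 ⋄ s1

The first expression reduces to s2 ⋄ s3 ⋄ s1
The second expression reduces to s2 ⋄ s3 ⋄ s1
The normal forms match — equal.


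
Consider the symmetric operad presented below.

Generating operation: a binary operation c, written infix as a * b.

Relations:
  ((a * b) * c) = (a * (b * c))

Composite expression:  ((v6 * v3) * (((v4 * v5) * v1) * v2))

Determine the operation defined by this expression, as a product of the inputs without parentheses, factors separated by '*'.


The c-tree's shape is irrelevant; the v-reading-order decides.
(v6 * v3) unparenthesizes to v6 * v3
(v4 * v5) unparenthesizes to v4 * v5
((v4 * v5) * v1) unparenthesizes to v4 * v5 * v1
(((v4 * v5) * v1) * v2) unparenthesizes to v4 * v5 * v1 * v2
((v6 * v3) * (((v4 * v5) * v1) * v2)) unparenthesizes to v6 * v3 * v4 * v5 * v1 * v2

v6 * v3 * v4 * v5 * v1 * v2


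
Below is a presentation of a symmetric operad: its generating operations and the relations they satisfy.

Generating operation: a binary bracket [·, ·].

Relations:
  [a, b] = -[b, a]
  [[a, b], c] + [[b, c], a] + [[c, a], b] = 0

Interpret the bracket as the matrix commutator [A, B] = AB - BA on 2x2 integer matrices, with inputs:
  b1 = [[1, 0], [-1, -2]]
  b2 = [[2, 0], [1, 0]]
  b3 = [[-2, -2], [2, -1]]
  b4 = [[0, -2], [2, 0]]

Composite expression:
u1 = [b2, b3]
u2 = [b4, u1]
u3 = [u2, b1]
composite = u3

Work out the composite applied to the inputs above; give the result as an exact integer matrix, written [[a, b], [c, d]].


[b2, b3] = [[2, -4], [-5, -2]]
[b4, [b2, b3]] = [[18, 8], [8, -18]]
[[b4, [b2, b3]], b1] = [[-8, -24], [60, 8]]

[[-8, -24], [60, 8]]


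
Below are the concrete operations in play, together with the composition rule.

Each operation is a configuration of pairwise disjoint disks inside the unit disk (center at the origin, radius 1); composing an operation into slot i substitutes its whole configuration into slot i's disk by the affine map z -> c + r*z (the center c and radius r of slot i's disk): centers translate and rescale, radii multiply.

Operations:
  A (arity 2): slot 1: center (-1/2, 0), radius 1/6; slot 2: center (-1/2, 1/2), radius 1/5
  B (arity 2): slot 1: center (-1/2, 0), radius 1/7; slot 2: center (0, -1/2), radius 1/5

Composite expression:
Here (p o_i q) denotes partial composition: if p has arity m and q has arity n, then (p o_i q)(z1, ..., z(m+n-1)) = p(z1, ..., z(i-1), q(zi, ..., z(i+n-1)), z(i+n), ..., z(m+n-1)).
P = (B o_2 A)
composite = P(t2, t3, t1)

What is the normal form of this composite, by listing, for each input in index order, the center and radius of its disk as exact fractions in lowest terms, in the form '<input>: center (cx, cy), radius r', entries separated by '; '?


t1: center (-1/10, -2/5), radius 1/25; t2: center (-1/2, 0), radius 1/7; t3: center (-1/10, -1/2), radius 1/30

Affine substitution under B: radii multiply and t-centers shift.
for t2, the 1-step affine chain lands on center (-1/2, 0), radius 1/7
for t3, the 2-step affine chain lands on center (-1/10, -1/2), radius 1/30
for t1, the 2-step affine chain lands on center (-1/10, -2/5), radius 1/25


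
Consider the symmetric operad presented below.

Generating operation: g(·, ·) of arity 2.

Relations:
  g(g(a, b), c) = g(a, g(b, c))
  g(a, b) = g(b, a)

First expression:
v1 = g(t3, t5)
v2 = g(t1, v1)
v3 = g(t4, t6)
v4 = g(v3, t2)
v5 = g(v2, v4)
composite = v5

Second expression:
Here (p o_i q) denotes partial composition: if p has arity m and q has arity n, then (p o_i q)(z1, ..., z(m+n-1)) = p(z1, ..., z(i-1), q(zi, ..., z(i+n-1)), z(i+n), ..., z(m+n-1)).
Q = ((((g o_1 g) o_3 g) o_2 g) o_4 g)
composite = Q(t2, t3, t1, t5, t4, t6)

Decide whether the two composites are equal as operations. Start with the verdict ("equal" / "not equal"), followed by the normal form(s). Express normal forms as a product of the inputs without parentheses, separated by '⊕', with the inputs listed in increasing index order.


equal; both compose to t1 ⊕ t2 ⊕ t3 ⊕ t4 ⊕ t5 ⊕ t6

The first composite normalizes to t1 ⊕ t2 ⊕ t3 ⊕ t4 ⊕ t5 ⊕ t6
The second composite normalizes to t1 ⊕ t2 ⊕ t3 ⊕ t4 ⊕ t5 ⊕ t6
Same normal form: equal.
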